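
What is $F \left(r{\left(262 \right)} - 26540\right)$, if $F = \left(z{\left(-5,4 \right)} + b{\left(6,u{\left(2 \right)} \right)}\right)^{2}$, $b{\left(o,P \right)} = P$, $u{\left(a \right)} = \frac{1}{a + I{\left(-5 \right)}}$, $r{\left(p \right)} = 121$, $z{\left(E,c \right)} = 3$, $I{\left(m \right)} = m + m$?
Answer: $- \frac{13975651}{64} \approx -2.1837 \cdot 10^{5}$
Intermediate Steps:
$I{\left(m \right)} = 2 m$
$u{\left(a \right)} = \frac{1}{-10 + a}$ ($u{\left(a \right)} = \frac{1}{a + 2 \left(-5\right)} = \frac{1}{a - 10} = \frac{1}{-10 + a}$)
$F = \frac{529}{64}$ ($F = \left(3 + \frac{1}{-10 + 2}\right)^{2} = \left(3 + \frac{1}{-8}\right)^{2} = \left(3 - \frac{1}{8}\right)^{2} = \left(\frac{23}{8}\right)^{2} = \frac{529}{64} \approx 8.2656$)
$F \left(r{\left(262 \right)} - 26540\right) = \frac{529 \left(121 - 26540\right)}{64} = \frac{529}{64} \left(-26419\right) = - \frac{13975651}{64}$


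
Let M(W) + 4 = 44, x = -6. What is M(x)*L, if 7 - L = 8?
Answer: -40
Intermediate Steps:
M(W) = 40 (M(W) = -4 + 44 = 40)
L = -1 (L = 7 - 1*8 = 7 - 8 = -1)
M(x)*L = 40*(-1) = -40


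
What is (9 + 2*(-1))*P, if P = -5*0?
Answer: 0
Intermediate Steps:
P = 0
(9 + 2*(-1))*P = (9 + 2*(-1))*0 = (9 - 2)*0 = 7*0 = 0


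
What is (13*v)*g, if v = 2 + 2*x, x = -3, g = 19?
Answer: -988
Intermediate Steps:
v = -4 (v = 2 + 2*(-3) = 2 - 6 = -4)
(13*v)*g = (13*(-4))*19 = -52*19 = -988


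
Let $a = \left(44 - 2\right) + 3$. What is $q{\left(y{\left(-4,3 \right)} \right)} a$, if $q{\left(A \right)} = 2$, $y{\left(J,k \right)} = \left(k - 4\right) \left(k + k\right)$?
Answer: $90$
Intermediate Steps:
$y{\left(J,k \right)} = 2 k \left(-4 + k\right)$ ($y{\left(J,k \right)} = \left(-4 + k\right) 2 k = 2 k \left(-4 + k\right)$)
$a = 45$ ($a = 42 + 3 = 45$)
$q{\left(y{\left(-4,3 \right)} \right)} a = 2 \cdot 45 = 90$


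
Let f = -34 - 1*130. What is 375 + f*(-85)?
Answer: 14315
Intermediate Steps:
f = -164 (f = -34 - 130 = -164)
375 + f*(-85) = 375 - 164*(-85) = 375 + 13940 = 14315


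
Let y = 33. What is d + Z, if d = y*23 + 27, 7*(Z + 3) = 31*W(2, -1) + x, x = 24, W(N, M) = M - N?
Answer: 5412/7 ≈ 773.14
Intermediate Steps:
Z = -90/7 (Z = -3 + (31*(-1 - 1*2) + 24)/7 = -3 + (31*(-1 - 2) + 24)/7 = -3 + (31*(-3) + 24)/7 = -3 + (-93 + 24)/7 = -3 + (⅐)*(-69) = -3 - 69/7 = -90/7 ≈ -12.857)
d = 786 (d = 33*23 + 27 = 759 + 27 = 786)
d + Z = 786 - 90/7 = 5412/7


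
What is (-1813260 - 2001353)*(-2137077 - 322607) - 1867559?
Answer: 9382740694733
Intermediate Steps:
(-1813260 - 2001353)*(-2137077 - 322607) - 1867559 = -3814613*(-2459684) - 1867559 = 9382742562292 - 1867559 = 9382740694733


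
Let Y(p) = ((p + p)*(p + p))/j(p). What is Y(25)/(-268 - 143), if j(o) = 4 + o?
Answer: -2500/11919 ≈ -0.20975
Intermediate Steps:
Y(p) = 4*p**2/(4 + p) (Y(p) = ((p + p)*(p + p))/(4 + p) = ((2*p)*(2*p))/(4 + p) = (4*p**2)/(4 + p) = 4*p**2/(4 + p))
Y(25)/(-268 - 143) = (4*25**2/(4 + 25))/(-268 - 143) = (4*625/29)/(-411) = -4*625/(411*29) = -1/411*2500/29 = -2500/11919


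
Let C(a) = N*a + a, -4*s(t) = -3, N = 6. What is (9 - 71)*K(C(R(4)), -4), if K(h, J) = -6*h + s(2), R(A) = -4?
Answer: -20925/2 ≈ -10463.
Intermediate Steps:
s(t) = 3/4 (s(t) = -1/4*(-3) = 3/4)
C(a) = 7*a (C(a) = 6*a + a = 7*a)
K(h, J) = 3/4 - 6*h (K(h, J) = -6*h + 3/4 = 3/4 - 6*h)
(9 - 71)*K(C(R(4)), -4) = (9 - 71)*(3/4 - 42*(-4)) = -62*(3/4 - 6*(-28)) = -62*(3/4 + 168) = -62*675/4 = -20925/2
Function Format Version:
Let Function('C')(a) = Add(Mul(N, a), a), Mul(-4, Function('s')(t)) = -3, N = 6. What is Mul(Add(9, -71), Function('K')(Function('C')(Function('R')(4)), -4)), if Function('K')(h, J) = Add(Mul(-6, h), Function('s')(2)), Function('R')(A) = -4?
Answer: Rational(-20925, 2) ≈ -10463.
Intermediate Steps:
Function('s')(t) = Rational(3, 4) (Function('s')(t) = Mul(Rational(-1, 4), -3) = Rational(3, 4))
Function('C')(a) = Mul(7, a) (Function('C')(a) = Add(Mul(6, a), a) = Mul(7, a))
Function('K')(h, J) = Add(Rational(3, 4), Mul(-6, h)) (Function('K')(h, J) = Add(Mul(-6, h), Rational(3, 4)) = Add(Rational(3, 4), Mul(-6, h)))
Mul(Add(9, -71), Function('K')(Function('C')(Function('R')(4)), -4)) = Mul(Add(9, -71), Add(Rational(3, 4), Mul(-6, Mul(7, -4)))) = Mul(-62, Add(Rational(3, 4), Mul(-6, -28))) = Mul(-62, Add(Rational(3, 4), 168)) = Mul(-62, Rational(675, 4)) = Rational(-20925, 2)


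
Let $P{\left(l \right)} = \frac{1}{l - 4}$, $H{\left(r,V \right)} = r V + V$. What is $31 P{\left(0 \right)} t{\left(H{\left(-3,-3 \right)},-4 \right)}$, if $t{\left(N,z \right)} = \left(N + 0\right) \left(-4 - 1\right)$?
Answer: $\frac{465}{2} \approx 232.5$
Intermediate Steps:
$H{\left(r,V \right)} = V + V r$ ($H{\left(r,V \right)} = V r + V = V + V r$)
$t{\left(N,z \right)} = - 5 N$ ($t{\left(N,z \right)} = N \left(-5\right) = - 5 N$)
$P{\left(l \right)} = \frac{1}{-4 + l}$
$31 P{\left(0 \right)} t{\left(H{\left(-3,-3 \right)},-4 \right)} = \frac{31}{-4 + 0} \left(- 5 \left(- 3 \left(1 - 3\right)\right)\right) = \frac{31}{-4} \left(- 5 \left(\left(-3\right) \left(-2\right)\right)\right) = 31 \left(- \frac{1}{4}\right) \left(\left(-5\right) 6\right) = \left(- \frac{31}{4}\right) \left(-30\right) = \frac{465}{2}$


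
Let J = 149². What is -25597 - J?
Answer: -47798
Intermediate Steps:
J = 22201
-25597 - J = -25597 - 1*22201 = -25597 - 22201 = -47798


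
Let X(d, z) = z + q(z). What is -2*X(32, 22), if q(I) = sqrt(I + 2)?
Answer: -44 - 4*sqrt(6) ≈ -53.798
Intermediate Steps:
q(I) = sqrt(2 + I)
X(d, z) = z + sqrt(2 + z)
-2*X(32, 22) = -2*(22 + sqrt(2 + 22)) = -2*(22 + sqrt(24)) = -2*(22 + 2*sqrt(6)) = -44 - 4*sqrt(6)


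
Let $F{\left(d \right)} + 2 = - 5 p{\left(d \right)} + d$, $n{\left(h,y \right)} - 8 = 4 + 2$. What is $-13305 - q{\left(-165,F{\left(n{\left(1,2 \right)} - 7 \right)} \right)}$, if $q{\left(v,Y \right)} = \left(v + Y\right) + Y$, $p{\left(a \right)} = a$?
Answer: $-13080$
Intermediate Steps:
$n{\left(h,y \right)} = 14$ ($n{\left(h,y \right)} = 8 + \left(4 + 2\right) = 8 + 6 = 14$)
$F{\left(d \right)} = -2 - 4 d$ ($F{\left(d \right)} = -2 + \left(- 5 d + d\right) = -2 - 4 d$)
$q{\left(v,Y \right)} = v + 2 Y$ ($q{\left(v,Y \right)} = \left(Y + v\right) + Y = v + 2 Y$)
$-13305 - q{\left(-165,F{\left(n{\left(1,2 \right)} - 7 \right)} \right)} = -13305 - \left(-165 + 2 \left(-2 - 4 \left(14 - 7\right)\right)\right) = -13305 - \left(-165 + 2 \left(-2 - 28\right)\right) = -13305 - \left(-165 + 2 \left(-30\right)\right) = -13305 - \left(-165 - 60\right) = -13305 - -225 = -13305 + 225 = -13080$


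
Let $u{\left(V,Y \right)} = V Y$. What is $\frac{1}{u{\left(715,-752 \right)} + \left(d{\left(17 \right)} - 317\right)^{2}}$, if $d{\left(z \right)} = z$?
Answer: $- \frac{1}{447680} \approx -2.2337 \cdot 10^{-6}$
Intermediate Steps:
$\frac{1}{u{\left(715,-752 \right)} + \left(d{\left(17 \right)} - 317\right)^{2}} = \frac{1}{715 \left(-752\right) + \left(17 - 317\right)^{2}} = \frac{1}{-537680 + \left(-300\right)^{2}} = \frac{1}{-537680 + 90000} = \frac{1}{-447680} = - \frac{1}{447680}$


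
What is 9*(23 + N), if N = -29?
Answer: -54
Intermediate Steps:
9*(23 + N) = 9*(23 - 29) = 9*(-6) = -54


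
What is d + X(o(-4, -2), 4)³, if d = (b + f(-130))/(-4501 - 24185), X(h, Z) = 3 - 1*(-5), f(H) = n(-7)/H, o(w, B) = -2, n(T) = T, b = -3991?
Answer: 636619661/1243060 ≈ 512.14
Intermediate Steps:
f(H) = -7/H
X(h, Z) = 8 (X(h, Z) = 3 + 5 = 8)
d = 172941/1243060 (d = (-3991 - 7/(-130))/(-4501 - 24185) = (-3991 - 7*(-1/130))/(-28686) = (-3991 + 7/130)*(-1/28686) = -518823/130*(-1/28686) = 172941/1243060 ≈ 0.13913)
d + X(o(-4, -2), 4)³ = 172941/1243060 + 8³ = 172941/1243060 + 512 = 636619661/1243060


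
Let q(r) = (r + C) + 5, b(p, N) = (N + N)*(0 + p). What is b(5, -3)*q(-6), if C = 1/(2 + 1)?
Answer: 20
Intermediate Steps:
C = ⅓ (C = 1/3 = ⅓ ≈ 0.33333)
b(p, N) = 2*N*p (b(p, N) = (2*N)*p = 2*N*p)
q(r) = 16/3 + r (q(r) = (r + ⅓) + 5 = (⅓ + r) + 5 = 16/3 + r)
b(5, -3)*q(-6) = (2*(-3)*5)*(16/3 - 6) = -30*(-⅔) = 20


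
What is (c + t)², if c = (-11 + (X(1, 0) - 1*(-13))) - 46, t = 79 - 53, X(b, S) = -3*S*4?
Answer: 324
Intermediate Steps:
X(b, S) = -12*S
t = 26
c = -44 (c = (-11 + (-12*0 - 1*(-13))) - 46 = (-11 + (0 + 13)) - 46 = (-11 + 13) - 46 = 2 - 46 = -44)
(c + t)² = (-44 + 26)² = (-18)² = 324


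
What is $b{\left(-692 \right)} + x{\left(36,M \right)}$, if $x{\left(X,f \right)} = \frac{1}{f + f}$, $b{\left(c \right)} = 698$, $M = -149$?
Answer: $\frac{208003}{298} \approx 698.0$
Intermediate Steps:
$x{\left(X,f \right)} = \frac{1}{2 f}$
$b{\left(-692 \right)} + x{\left(36,M \right)} = 698 + \frac{1}{2 \left(-149\right)} = 698 + \frac{1}{2} \left(- \frac{1}{149}\right) = 698 - \frac{1}{298} = \frac{208003}{298}$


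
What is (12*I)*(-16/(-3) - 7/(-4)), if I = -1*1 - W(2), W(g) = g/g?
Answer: -170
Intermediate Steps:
W(g) = 1
I = -2 (I = -1*1 - 1*1 = -1 - 1 = -2)
(12*I)*(-16/(-3) - 7/(-4)) = (12*(-2))*(-16/(-3) - 7/(-4)) = -24*(-16*(-⅓) - 7*(-¼)) = -24*(16/3 + 7/4) = -24*85/12 = -170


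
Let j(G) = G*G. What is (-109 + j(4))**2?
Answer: 8649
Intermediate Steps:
j(G) = G**2
(-109 + j(4))**2 = (-109 + 4**2)**2 = (-109 + 16)**2 = (-93)**2 = 8649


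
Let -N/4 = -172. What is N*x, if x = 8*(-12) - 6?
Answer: -70176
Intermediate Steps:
N = 688 (N = -4*(-172) = 688)
x = -102 (x = -96 - 6 = -102)
N*x = 688*(-102) = -70176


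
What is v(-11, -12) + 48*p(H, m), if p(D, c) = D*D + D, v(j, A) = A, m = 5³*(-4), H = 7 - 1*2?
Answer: 1428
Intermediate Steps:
H = 5 (H = 7 - 2 = 5)
m = -500 (m = 125*(-4) = -500)
p(D, c) = D + D² (p(D, c) = D² + D = D + D²)
v(-11, -12) + 48*p(H, m) = -12 + 48*(5*(1 + 5)) = -12 + 48*(5*6) = -12 + 48*30 = -12 + 1440 = 1428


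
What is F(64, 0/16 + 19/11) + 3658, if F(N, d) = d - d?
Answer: 3658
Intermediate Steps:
F(N, d) = 0
F(64, 0/16 + 19/11) + 3658 = 0 + 3658 = 3658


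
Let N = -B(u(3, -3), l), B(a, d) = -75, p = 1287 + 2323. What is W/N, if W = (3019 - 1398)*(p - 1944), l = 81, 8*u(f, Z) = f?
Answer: 2700586/75 ≈ 36008.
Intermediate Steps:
p = 3610
u(f, Z) = f/8
N = 75 (N = -1*(-75) = 75)
W = 2700586 (W = (3019 - 1398)*(3610 - 1944) = 1621*1666 = 2700586)
W/N = 2700586/75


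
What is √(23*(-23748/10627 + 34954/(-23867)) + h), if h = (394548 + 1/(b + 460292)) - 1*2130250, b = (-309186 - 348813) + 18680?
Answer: I*√3578908108318315225050378785649007/45407443145443 ≈ 1317.5*I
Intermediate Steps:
b = -639319 (b = -657999 + 18680 = -639319)
h = -310737521955/179027 (h = (394548 + 1/(-639319 + 460292)) - 1*2130250 = (394548 + 1/(-179027)) - 2130250 = (394548 - 1/179027) - 2130250 = 70634744795/179027 - 2130250 = -310737521955/179027 ≈ -1.7357e+6)
√(23*(-23748/10627 + 34954/(-23867)) + h) = √(23*(-23748/10627 + 34954/(-23867)) - 310737521955/179027) = √(23*(-23748*1/10627 + 34954*(-1/23867)) - 310737521955/179027) = √(23*(-23748/10627 - 34954/23867) - 310737521955/179027) = √(23*(-938249674/253634609) - 310737521955/179027) = √(-21579742502/253634609 - 310737521955/179027) = √(-78817653239246246149/45407443145443) = I*√3578908108318315225050378785649007/45407443145443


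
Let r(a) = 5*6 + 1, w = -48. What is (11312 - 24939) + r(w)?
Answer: -13596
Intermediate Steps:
r(a) = 31 (r(a) = 30 + 1 = 31)
(11312 - 24939) + r(w) = (11312 - 24939) + 31 = -13627 + 31 = -13596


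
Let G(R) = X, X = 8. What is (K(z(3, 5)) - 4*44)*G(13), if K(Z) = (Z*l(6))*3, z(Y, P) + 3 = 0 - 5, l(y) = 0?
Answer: -1408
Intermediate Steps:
z(Y, P) = -8 (z(Y, P) = -3 + (0 - 5) = -3 - 5 = -8)
G(R) = 8
K(Z) = 0 (K(Z) = (Z*0)*3 = 0*3 = 0)
(K(z(3, 5)) - 4*44)*G(13) = (0 - 4*44)*8 = (0 - 176)*8 = -176*8 = -1408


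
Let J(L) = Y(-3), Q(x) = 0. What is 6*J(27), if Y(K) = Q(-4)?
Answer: 0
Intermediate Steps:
Y(K) = 0
J(L) = 0
6*J(27) = 6*0 = 0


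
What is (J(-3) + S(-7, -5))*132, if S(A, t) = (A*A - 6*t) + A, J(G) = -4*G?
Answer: 11088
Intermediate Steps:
S(A, t) = A + A² - 6*t (S(A, t) = (A² - 6*t) + A = A + A² - 6*t)
(J(-3) + S(-7, -5))*132 = (-4*(-3) + (-7 + (-7)² - 6*(-5)))*132 = (12 + (-7 + 49 + 30))*132 = (12 + 72)*132 = 84*132 = 11088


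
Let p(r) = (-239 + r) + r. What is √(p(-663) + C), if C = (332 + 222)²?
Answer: √305351 ≈ 552.59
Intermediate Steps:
p(r) = -239 + 2*r
C = 306916 (C = 554² = 306916)
√(p(-663) + C) = √((-239 + 2*(-663)) + 306916) = √((-239 - 1326) + 306916) = √(-1565 + 306916) = √305351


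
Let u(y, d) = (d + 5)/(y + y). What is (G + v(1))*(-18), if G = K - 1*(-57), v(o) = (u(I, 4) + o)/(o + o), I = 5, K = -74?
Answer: 2889/10 ≈ 288.90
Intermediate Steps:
u(y, d) = (5 + d)/(2*y) (u(y, d) = (5 + d)/((2*y)) = (5 + d)*(1/(2*y)) = (5 + d)/(2*y))
v(o) = (9/10 + o)/(2*o) (v(o) = ((1/2)*(5 + 4)/5 + o)/(o + o) = ((1/2)*(1/5)*9 + o)/((2*o)) = (9/10 + o)*(1/(2*o)) = (9/10 + o)/(2*o))
G = -17 (G = -74 - 1*(-57) = -74 + 57 = -17)
(G + v(1))*(-18) = (-17 + (1/20)*(9 + 10*1)/1)*(-18) = (-17 + (1/20)*1*(9 + 10))*(-18) = (-17 + (1/20)*1*19)*(-18) = (-17 + 19/20)*(-18) = -321/20*(-18) = 2889/10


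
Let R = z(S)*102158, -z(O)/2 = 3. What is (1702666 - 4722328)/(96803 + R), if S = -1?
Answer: 3019662/516145 ≈ 5.8504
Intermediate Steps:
z(O) = -6 (z(O) = -2*3 = -6)
R = -612948 (R = -6*102158 = -612948)
(1702666 - 4722328)/(96803 + R) = (1702666 - 4722328)/(96803 - 612948) = -3019662/(-516145) = -3019662*(-1/516145) = 3019662/516145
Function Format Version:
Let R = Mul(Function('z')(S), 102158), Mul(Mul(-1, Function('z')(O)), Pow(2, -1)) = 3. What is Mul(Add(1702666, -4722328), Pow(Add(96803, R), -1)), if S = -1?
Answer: Rational(3019662, 516145) ≈ 5.8504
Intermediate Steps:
Function('z')(O) = -6 (Function('z')(O) = Mul(-2, 3) = -6)
R = -612948 (R = Mul(-6, 102158) = -612948)
Mul(Add(1702666, -4722328), Pow(Add(96803, R), -1)) = Mul(Add(1702666, -4722328), Pow(Add(96803, -612948), -1)) = Mul(-3019662, Pow(-516145, -1)) = Mul(-3019662, Rational(-1, 516145)) = Rational(3019662, 516145)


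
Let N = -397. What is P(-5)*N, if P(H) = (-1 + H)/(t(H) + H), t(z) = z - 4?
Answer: -1191/7 ≈ -170.14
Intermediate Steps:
t(z) = -4 + z
P(H) = (-1 + H)/(-4 + 2*H) (P(H) = (-1 + H)/((-4 + H) + H) = (-1 + H)/(-4 + 2*H))
P(-5)*N = ((-1 - 5)/(2*(-2 - 5)))*(-397) = ((½)*(-6)/(-7))*(-397) = ((½)*(-⅐)*(-6))*(-397) = (3/7)*(-397) = -1191/7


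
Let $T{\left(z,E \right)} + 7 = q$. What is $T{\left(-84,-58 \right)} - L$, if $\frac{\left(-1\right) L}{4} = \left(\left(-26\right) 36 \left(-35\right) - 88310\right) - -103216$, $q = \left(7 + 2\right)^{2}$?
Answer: $190738$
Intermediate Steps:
$q = 81$ ($q = 9^{2} = 81$)
$T{\left(z,E \right)} = 74$ ($T{\left(z,E \right)} = -7 + 81 = 74$)
$L = -190664$ ($L = - 4 \left(\left(\left(-26\right) 36 \left(-35\right) - 88310\right) - -103216\right) = - 4 \left(\left(\left(-936\right) \left(-35\right) - 88310\right) + 103216\right) = - 4 \left(\left(32760 - 88310\right) + 103216\right) = - 4 \left(-55550 + 103216\right) = \left(-4\right) 47666 = -190664$)
$T{\left(-84,-58 \right)} - L = 74 - -190664 = 74 + 190664 = 190738$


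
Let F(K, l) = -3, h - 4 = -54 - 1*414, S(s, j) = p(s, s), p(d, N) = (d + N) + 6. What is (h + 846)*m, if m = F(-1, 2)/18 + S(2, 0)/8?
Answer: 2483/6 ≈ 413.83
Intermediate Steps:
p(d, N) = 6 + N + d (p(d, N) = (N + d) + 6 = 6 + N + d)
S(s, j) = 6 + 2*s (S(s, j) = 6 + s + s = 6 + 2*s)
h = -464 (h = 4 + (-54 - 1*414) = 4 + (-54 - 414) = 4 - 468 = -464)
m = 13/12 (m = -3/18 + (6 + 2*2)/8 = -3*1/18 + (6 + 4)*(⅛) = -⅙ + 10*(⅛) = -⅙ + 5/4 = 13/12 ≈ 1.0833)
(h + 846)*m = (-464 + 846)*(13/12) = 382*(13/12) = 2483/6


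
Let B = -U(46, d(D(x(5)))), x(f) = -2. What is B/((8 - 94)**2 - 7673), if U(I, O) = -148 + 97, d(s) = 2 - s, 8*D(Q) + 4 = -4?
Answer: -51/277 ≈ -0.18412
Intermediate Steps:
D(Q) = -1 (D(Q) = -1/2 + (1/8)*(-4) = -1/2 - 1/2 = -1)
U(I, O) = -51
B = 51 (B = -1*(-51) = 51)
B/((8 - 94)**2 - 7673) = 51/((8 - 94)**2 - 7673) = 51/((-86)**2 - 7673) = 51/(7396 - 7673) = 51/(-277) = 51*(-1/277) = -51/277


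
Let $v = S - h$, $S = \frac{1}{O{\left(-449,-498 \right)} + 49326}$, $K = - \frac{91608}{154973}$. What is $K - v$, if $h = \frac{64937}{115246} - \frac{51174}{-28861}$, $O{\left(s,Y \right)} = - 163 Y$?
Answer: $\frac{9972133556975813}{5713204320778500} \approx 1.7455$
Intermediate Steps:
$K = - \frac{91608}{154973}$ ($K = \left(-91608\right) \frac{1}{154973} = - \frac{91608}{154973} \approx -0.59112$)
$h = \frac{7771745561}{3326114806}$ ($h = 64937 \cdot \frac{1}{115246} - - \frac{51174}{28861} = \frac{64937}{115246} + \frac{51174}{28861} = \frac{7771745561}{3326114806} \approx 2.3366$)
$S = \frac{1}{130500}$ ($S = \frac{1}{\left(-163\right) \left(-498\right) + 49326} = \frac{1}{81174 + 49326} = \frac{1}{130500} \approx 7.6628 \cdot 10^{-6}$)
$v = - \frac{602978281567}{258060631500}$ ($v = \frac{1}{130500} - \frac{7771745561}{3326114806} = - \frac{602978281567}{258060631500} \approx -2.3366$)
$K - v = - \frac{91608}{154973} - - \frac{602978281567}{258060631500} = - \frac{91608}{154973} + \frac{602978281567}{258060631500} = \frac{9972133556975813}{5713204320778500}$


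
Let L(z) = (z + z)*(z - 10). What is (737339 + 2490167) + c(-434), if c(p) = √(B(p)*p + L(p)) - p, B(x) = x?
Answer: 3227940 + 2*√143437 ≈ 3.2287e+6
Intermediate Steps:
L(z) = 2*z*(-10 + z) (L(z) = (2*z)*(-10 + z) = 2*z*(-10 + z))
c(p) = √(p² + 2*p*(-10 + p)) - p (c(p) = √(p*p + 2*p*(-10 + p)) - p = √(p² + 2*p*(-10 + p)) - p)
(737339 + 2490167) + c(-434) = (737339 + 2490167) + (√(-434*(-20 + 3*(-434))) - 1*(-434)) = 3227506 + (√(-434*(-20 - 1302)) + 434) = 3227506 + (√(-434*(-1322)) + 434) = 3227506 + (√573748 + 434) = 3227506 + (2*√143437 + 434) = 3227506 + (434 + 2*√143437) = 3227940 + 2*√143437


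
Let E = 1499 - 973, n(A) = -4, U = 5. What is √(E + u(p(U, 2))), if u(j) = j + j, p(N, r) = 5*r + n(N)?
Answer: √538 ≈ 23.195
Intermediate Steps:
p(N, r) = -4 + 5*r (p(N, r) = 5*r - 4 = -4 + 5*r)
u(j) = 2*j
E = 526
√(E + u(p(U, 2))) = √(526 + 2*(-4 + 5*2)) = √(526 + 2*(-4 + 10)) = √(526 + 2*6) = √(526 + 12) = √538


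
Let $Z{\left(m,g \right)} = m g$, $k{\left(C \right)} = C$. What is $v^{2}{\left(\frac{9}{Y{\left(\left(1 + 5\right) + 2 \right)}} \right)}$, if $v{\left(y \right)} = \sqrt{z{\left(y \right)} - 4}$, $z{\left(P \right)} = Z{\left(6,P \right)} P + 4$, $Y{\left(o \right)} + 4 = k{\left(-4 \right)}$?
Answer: $\frac{243}{32} \approx 7.5938$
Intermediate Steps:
$Z{\left(m,g \right)} = g m$
$Y{\left(o \right)} = -8$ ($Y{\left(o \right)} = -4 - 4 = -8$)
$z{\left(P \right)} = 4 + 6 P^{2}$ ($z{\left(P \right)} = P 6 P + 4 = 6 P P + 4 = 6 P^{2} + 4 = 4 + 6 P^{2}$)
$v{\left(y \right)} = \sqrt{6} \sqrt{y^{2}}$ ($v{\left(y \right)} = \sqrt{\left(4 + 6 y^{2}\right) - 4} = \sqrt{6 y^{2}} = \sqrt{6} \sqrt{y^{2}}$)
$v^{2}{\left(\frac{9}{Y{\left(\left(1 + 5\right) + 2 \right)}} \right)} = \left(\sqrt{6} \sqrt{\left(\frac{9}{-8}\right)^{2}}\right)^{2} = \left(\sqrt{6} \sqrt{\left(9 \left(- \frac{1}{8}\right)\right)^{2}}\right)^{2} = \left(\sqrt{6} \sqrt{\left(- \frac{9}{8}\right)^{2}}\right)^{2} = \left(\sqrt{6} \sqrt{\frac{81}{64}}\right)^{2} = \left(\sqrt{6} \cdot \frac{9}{8}\right)^{2} = \left(\frac{9 \sqrt{6}}{8}\right)^{2} = \frac{243}{32}$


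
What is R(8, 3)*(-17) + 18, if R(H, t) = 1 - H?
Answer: 137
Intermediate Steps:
R(8, 3)*(-17) + 18 = (1 - 1*8)*(-17) + 18 = (1 - 8)*(-17) + 18 = -7*(-17) + 18 = 119 + 18 = 137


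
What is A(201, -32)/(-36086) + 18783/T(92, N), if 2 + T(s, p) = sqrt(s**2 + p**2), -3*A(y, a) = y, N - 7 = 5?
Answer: 18835877/4312277 + 2087*sqrt(538)/239 ≈ 206.91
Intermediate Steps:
N = 12 (N = 7 + 5 = 12)
A(y, a) = -y/3
T(s, p) = -2 + sqrt(p**2 + s**2) (T(s, p) = -2 + sqrt(s**2 + p**2) = -2 + sqrt(p**2 + s**2))
A(201, -32)/(-36086) + 18783/T(92, N) = -1/3*201/(-36086) + 18783/(-2 + sqrt(12**2 + 92**2)) = -67*(-1/36086) + 18783/(-2 + sqrt(144 + 8464)) = 67/36086 + 18783/(-2 + sqrt(8608)) = 67/36086 + 18783/(-2 + 4*sqrt(538))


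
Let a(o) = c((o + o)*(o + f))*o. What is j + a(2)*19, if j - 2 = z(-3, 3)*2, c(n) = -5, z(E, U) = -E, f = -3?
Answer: -182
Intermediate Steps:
j = 8 (j = 2 - 1*(-3)*2 = 2 + 3*2 = 2 + 6 = 8)
a(o) = -5*o
j + a(2)*19 = 8 - 5*2*19 = 8 - 10*19 = 8 - 190 = -182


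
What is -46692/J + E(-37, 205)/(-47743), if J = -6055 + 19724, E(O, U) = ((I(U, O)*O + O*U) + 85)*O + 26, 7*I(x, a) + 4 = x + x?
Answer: -7108064988/652599067 ≈ -10.892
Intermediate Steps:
I(x, a) = -4/7 + 2*x/7 (I(x, a) = -4/7 + (x + x)/7 = -4/7 + (2*x)/7 = -4/7 + 2*x/7)
E(O, U) = 26 + O*(85 + O*U + O*(-4/7 + 2*U/7)) (E(O, U) = (((-4/7 + 2*U/7)*O + O*U) + 85)*O + 26 = ((O*(-4/7 + 2*U/7) + O*U) + 85)*O + 26 = ((O*U + O*(-4/7 + 2*U/7)) + 85)*O + 26 = (85 + O*U + O*(-4/7 + 2*U/7))*O + 26 = O*(85 + O*U + O*(-4/7 + 2*U/7)) + 26 = 26 + O*(85 + O*U + O*(-4/7 + 2*U/7)))
J = 13669
-46692/J + E(-37, 205)/(-47743) = -46692/13669 + (26 + 85*(-37) - 4/7*(-37)**2 + (9/7)*205*(-37)**2)/(-47743) = -46692*1/13669 + (26 - 3145 - 4/7*1369 + (9/7)*205*1369)*(-1/47743) = -46692/13669 + (26 - 3145 - 5476/7 + 2525805/7)*(-1/47743) = -46692/13669 + 356928*(-1/47743) = -46692/13669 - 356928/47743 = -7108064988/652599067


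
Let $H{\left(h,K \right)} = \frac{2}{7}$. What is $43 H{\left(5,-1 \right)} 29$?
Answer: $\frac{2494}{7} \approx 356.29$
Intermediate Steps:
$H{\left(h,K \right)} = \frac{2}{7}$ ($H{\left(h,K \right)} = 2 \cdot \frac{1}{7} = \frac{2}{7}$)
$43 H{\left(5,-1 \right)} 29 = 43 \cdot \frac{2}{7} \cdot 29 = \frac{86}{7} \cdot 29 = \frac{2494}{7}$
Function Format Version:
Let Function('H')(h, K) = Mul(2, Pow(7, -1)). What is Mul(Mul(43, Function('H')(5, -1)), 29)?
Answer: Rational(2494, 7) ≈ 356.29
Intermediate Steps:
Function('H')(h, K) = Rational(2, 7) (Function('H')(h, K) = Mul(2, Rational(1, 7)) = Rational(2, 7))
Mul(Mul(43, Function('H')(5, -1)), 29) = Mul(Mul(43, Rational(2, 7)), 29) = Mul(Rational(86, 7), 29) = Rational(2494, 7)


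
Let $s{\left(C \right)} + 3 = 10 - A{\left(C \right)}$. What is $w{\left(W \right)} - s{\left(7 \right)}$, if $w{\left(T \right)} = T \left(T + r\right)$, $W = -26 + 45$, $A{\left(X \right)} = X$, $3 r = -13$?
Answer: $\frac{836}{3} \approx 278.67$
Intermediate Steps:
$r = - \frac{13}{3}$ ($r = \frac{1}{3} \left(-13\right) = - \frac{13}{3} \approx -4.3333$)
$W = 19$
$s{\left(C \right)} = 7 - C$ ($s{\left(C \right)} = -3 - \left(-10 + C\right) = 7 - C$)
$w{\left(T \right)} = T \left(- \frac{13}{3} + T\right)$ ($w{\left(T \right)} = T \left(T - \frac{13}{3}\right) = T \left(- \frac{13}{3} + T\right)$)
$w{\left(W \right)} - s{\left(7 \right)} = \frac{1}{3} \cdot 19 \left(-13 + 3 \cdot 19\right) - \left(7 - 7\right) = \frac{1}{3} \cdot 19 \left(-13 + 57\right) - \left(7 - 7\right) = \frac{1}{3} \cdot 19 \cdot 44 - 0 = \frac{836}{3} + 0 = \frac{836}{3}$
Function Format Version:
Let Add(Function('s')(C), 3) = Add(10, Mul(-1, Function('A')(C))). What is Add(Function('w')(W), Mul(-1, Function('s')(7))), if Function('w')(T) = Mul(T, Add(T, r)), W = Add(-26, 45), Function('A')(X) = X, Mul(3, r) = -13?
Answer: Rational(836, 3) ≈ 278.67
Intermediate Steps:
r = Rational(-13, 3) (r = Mul(Rational(1, 3), -13) = Rational(-13, 3) ≈ -4.3333)
W = 19
Function('s')(C) = Add(7, Mul(-1, C)) (Function('s')(C) = Add(-3, Add(10, Mul(-1, C))) = Add(7, Mul(-1, C)))
Function('w')(T) = Mul(T, Add(Rational(-13, 3), T)) (Function('w')(T) = Mul(T, Add(T, Rational(-13, 3))) = Mul(T, Add(Rational(-13, 3), T)))
Add(Function('w')(W), Mul(-1, Function('s')(7))) = Add(Mul(Rational(1, 3), 19, Add(-13, Mul(3, 19))), Mul(-1, Add(7, Mul(-1, 7)))) = Add(Mul(Rational(1, 3), 19, Add(-13, 57)), Mul(-1, Add(7, -7))) = Add(Mul(Rational(1, 3), 19, 44), Mul(-1, 0)) = Add(Rational(836, 3), 0) = Rational(836, 3)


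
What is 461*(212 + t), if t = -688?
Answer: -219436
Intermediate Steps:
461*(212 + t) = 461*(212 - 688) = 461*(-476) = -219436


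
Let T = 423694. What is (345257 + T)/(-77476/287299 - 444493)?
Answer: -220918853349/127702471883 ≈ -1.7299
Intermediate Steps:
(345257 + T)/(-77476/287299 - 444493) = (345257 + 423694)/(-77476/287299 - 444493) = 768951/(-77476*1/287299 - 444493) = 768951/(-77476/287299 - 444493) = 768951/(-127702471883/287299) = 768951*(-287299/127702471883) = -220918853349/127702471883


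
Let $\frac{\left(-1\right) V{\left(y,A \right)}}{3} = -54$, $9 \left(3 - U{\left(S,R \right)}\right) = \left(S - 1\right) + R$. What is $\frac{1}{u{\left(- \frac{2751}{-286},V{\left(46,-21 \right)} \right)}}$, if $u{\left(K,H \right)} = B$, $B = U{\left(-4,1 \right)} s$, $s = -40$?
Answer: $- \frac{9}{1240} \approx -0.0072581$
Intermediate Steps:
$U{\left(S,R \right)} = \frac{28}{9} - \frac{R}{9} - \frac{S}{9}$ ($U{\left(S,R \right)} = 3 - \frac{\left(S - 1\right) + R}{9} = 3 - \frac{\left(-1 + S\right) + R}{9} = 3 - \frac{-1 + R + S}{9} = 3 - \left(- \frac{1}{9} + \frac{R}{9} + \frac{S}{9}\right) = \frac{28}{9} - \frac{R}{9} - \frac{S}{9}$)
$V{\left(y,A \right)} = 162$ ($V{\left(y,A \right)} = \left(-3\right) \left(-54\right) = 162$)
$B = - \frac{1240}{9}$ ($B = \left(\frac{28}{9} - \frac{1}{9} - - \frac{4}{9}\right) \left(-40\right) = \left(\frac{28}{9} - \frac{1}{9} + \frac{4}{9}\right) \left(-40\right) = \frac{31}{9} \left(-40\right) = - \frac{1240}{9} \approx -137.78$)
$u{\left(K,H \right)} = - \frac{1240}{9}$
$\frac{1}{u{\left(- \frac{2751}{-286},V{\left(46,-21 \right)} \right)}} = \frac{1}{- \frac{1240}{9}} = - \frac{9}{1240}$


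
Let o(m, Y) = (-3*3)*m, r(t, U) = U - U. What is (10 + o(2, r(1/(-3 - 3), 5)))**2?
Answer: 64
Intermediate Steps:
r(t, U) = 0
o(m, Y) = -9*m
(10 + o(2, r(1/(-3 - 3), 5)))**2 = (10 - 9*2)**2 = (10 - 18)**2 = (-8)**2 = 64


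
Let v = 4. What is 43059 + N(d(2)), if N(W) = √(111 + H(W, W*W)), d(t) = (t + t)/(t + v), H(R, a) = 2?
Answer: 43059 + √113 ≈ 43070.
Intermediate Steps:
d(t) = 2*t/(4 + t) (d(t) = (t + t)/(t + 4) = (2*t)/(4 + t) = 2*t/(4 + t))
N(W) = √113 (N(W) = √(111 + 2) = √113)
43059 + N(d(2)) = 43059 + √113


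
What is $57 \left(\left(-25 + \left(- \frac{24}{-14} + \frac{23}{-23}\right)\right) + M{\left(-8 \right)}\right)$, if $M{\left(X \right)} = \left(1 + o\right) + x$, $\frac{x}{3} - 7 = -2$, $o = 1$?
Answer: $- \frac{2907}{7} \approx -415.29$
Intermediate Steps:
$x = 15$ ($x = 21 + 3 \left(-2\right) = 21 - 6 = 15$)
$M{\left(X \right)} = 17$ ($M{\left(X \right)} = \left(1 + 1\right) + 15 = 2 + 15 = 17$)
$57 \left(\left(-25 + \left(- \frac{24}{-14} + \frac{23}{-23}\right)\right) + M{\left(-8 \right)}\right) = 57 \left(\left(-25 + \left(- \frac{24}{-14} + \frac{23}{-23}\right)\right) + 17\right) = 57 \left(\left(-25 + \left(\left(-24\right) \left(- \frac{1}{14}\right) + 23 \left(- \frac{1}{23}\right)\right)\right) + 17\right) = 57 \left(\left(-25 + \left(\frac{12}{7} - 1\right)\right) + 17\right) = 57 \left(\left(-25 + \frac{5}{7}\right) + 17\right) = 57 \left(- \frac{170}{7} + 17\right) = 57 \left(- \frac{51}{7}\right) = - \frac{2907}{7}$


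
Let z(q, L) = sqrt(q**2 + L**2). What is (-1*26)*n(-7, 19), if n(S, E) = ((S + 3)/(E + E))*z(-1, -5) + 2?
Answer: -52 + 52*sqrt(26)/19 ≈ -38.045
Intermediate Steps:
z(q, L) = sqrt(L**2 + q**2)
n(S, E) = 2 + sqrt(26)*(3 + S)/(2*E) (n(S, E) = ((S + 3)/(E + E))*sqrt((-5)**2 + (-1)**2) + 2 = ((3 + S)/((2*E)))*sqrt(25 + 1) + 2 = ((3 + S)*(1/(2*E)))*sqrt(26) + 2 = ((3 + S)/(2*E))*sqrt(26) + 2 = sqrt(26)*(3 + S)/(2*E) + 2 = 2 + sqrt(26)*(3 + S)/(2*E))
(-1*26)*n(-7, 19) = (-1*26)*((1/2)*(3*sqrt(26) + 4*19 - 7*sqrt(26))/19) = -13*(3*sqrt(26) + 76 - 7*sqrt(26))/19 = -13*(76 - 4*sqrt(26))/19 = -26*(2 - 2*sqrt(26)/19) = -52 + 52*sqrt(26)/19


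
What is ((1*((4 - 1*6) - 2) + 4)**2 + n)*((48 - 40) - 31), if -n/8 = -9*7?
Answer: -11592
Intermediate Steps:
n = 504 (n = -(-72)*7 = -8*(-63) = 504)
((1*((4 - 1*6) - 2) + 4)**2 + n)*((48 - 40) - 31) = ((1*((4 - 1*6) - 2) + 4)**2 + 504)*((48 - 40) - 31) = ((1*((4 - 6) - 2) + 4)**2 + 504)*(8 - 31) = ((1*(-2 - 2) + 4)**2 + 504)*(-23) = ((1*(-4) + 4)**2 + 504)*(-23) = ((-4 + 4)**2 + 504)*(-23) = (0**2 + 504)*(-23) = (0 + 504)*(-23) = 504*(-23) = -11592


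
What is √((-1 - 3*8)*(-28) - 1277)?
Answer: I*√577 ≈ 24.021*I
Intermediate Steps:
√((-1 - 3*8)*(-28) - 1277) = √((-1 - 24)*(-28) - 1277) = √(-25*(-28) - 1277) = √(700 - 1277) = √(-577) = I*√577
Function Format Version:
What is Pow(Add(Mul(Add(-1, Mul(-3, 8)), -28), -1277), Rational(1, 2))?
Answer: Mul(I, Pow(577, Rational(1, 2))) ≈ Mul(24.021, I)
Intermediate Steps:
Pow(Add(Mul(Add(-1, Mul(-3, 8)), -28), -1277), Rational(1, 2)) = Pow(Add(Mul(Add(-1, -24), -28), -1277), Rational(1, 2)) = Pow(Add(Mul(-25, -28), -1277), Rational(1, 2)) = Pow(Add(700, -1277), Rational(1, 2)) = Pow(-577, Rational(1, 2)) = Mul(I, Pow(577, Rational(1, 2)))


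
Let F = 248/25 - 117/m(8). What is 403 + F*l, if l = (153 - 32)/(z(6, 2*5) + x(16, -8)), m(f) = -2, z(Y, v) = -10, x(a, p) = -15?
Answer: 89809/1250 ≈ 71.847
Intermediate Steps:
F = 3421/50 (F = 248/25 - 117/(-2) = 248*(1/25) - 117*(-1/2) = 248/25 + 117/2 = 3421/50 ≈ 68.420)
l = -121/25 (l = (153 - 32)/(-10 - 15) = 121/(-25) = 121*(-1/25) = -121/25 ≈ -4.8400)
403 + F*l = 403 + (3421/50)*(-121/25) = 403 - 413941/1250 = 89809/1250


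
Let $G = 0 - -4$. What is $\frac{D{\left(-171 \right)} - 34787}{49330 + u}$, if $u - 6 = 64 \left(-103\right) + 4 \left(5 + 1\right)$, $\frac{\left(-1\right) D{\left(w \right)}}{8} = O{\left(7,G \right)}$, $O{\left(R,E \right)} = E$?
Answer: $- \frac{34819}{42768} \approx -0.81414$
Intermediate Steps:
$G = 4$ ($G = 0 + 4 = 4$)
$D{\left(w \right)} = -32$ ($D{\left(w \right)} = \left(-8\right) 4 = -32$)
$u = -6562$ ($u = 6 + \left(64 \left(-103\right) + 4 \left(5 + 1\right)\right) = 6 + \left(-6592 + 4 \cdot 6\right) = 6 + \left(-6592 + 24\right) = 6 - 6568 = -6562$)
$\frac{D{\left(-171 \right)} - 34787}{49330 + u} = \frac{-32 - 34787}{49330 - 6562} = - \frac{34819}{42768}$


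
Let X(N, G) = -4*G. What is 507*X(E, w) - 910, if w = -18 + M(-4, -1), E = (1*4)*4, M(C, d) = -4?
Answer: 43706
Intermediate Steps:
E = 16 (E = 4*4 = 16)
w = -22 (w = -18 - 4 = -22)
507*X(E, w) - 910 = 507*(-4*(-22)) - 910 = 507*88 - 910 = 44616 - 910 = 43706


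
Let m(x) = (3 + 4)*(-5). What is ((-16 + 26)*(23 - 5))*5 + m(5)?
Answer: 865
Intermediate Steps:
m(x) = -35 (m(x) = 7*(-5) = -35)
((-16 + 26)*(23 - 5))*5 + m(5) = ((-16 + 26)*(23 - 5))*5 - 35 = (10*18)*5 - 35 = 180*5 - 35 = 900 - 35 = 865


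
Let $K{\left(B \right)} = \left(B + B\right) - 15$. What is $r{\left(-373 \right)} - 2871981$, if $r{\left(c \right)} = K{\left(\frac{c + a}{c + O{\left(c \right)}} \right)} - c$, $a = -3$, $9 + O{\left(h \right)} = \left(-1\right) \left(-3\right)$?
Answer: $- \frac{1088344365}{379} \approx -2.8716 \cdot 10^{6}$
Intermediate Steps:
$O{\left(h \right)} = -6$ ($O{\left(h \right)} = -9 - -3 = -9 + 3 = -6$)
$K{\left(B \right)} = -15 + 2 B$ ($K{\left(B \right)} = 2 B - 15 = -15 + 2 B$)
$r{\left(c \right)} = -15 - c + \frac{2 \left(-3 + c\right)}{-6 + c}$ ($r{\left(c \right)} = \left(-15 + 2 \frac{c - 3}{c - 6}\right) - c = \left(-15 + 2 \frac{-3 + c}{-6 + c}\right) - c = \left(-15 + \frac{2 \left(-3 + c\right)}{-6 + c}\right) - c = -15 - c + \frac{2 \left(-3 + c\right)}{-6 + c}$)
$r{\left(-373 \right)} - 2871981 = \frac{84 - \left(-373\right)^{2} - -2611}{-6 - 373} - 2871981 = \frac{84 - 139129 + 2611}{-379} - 2871981 = - \frac{84 - 139129 + 2611}{379} - 2871981 = \left(- \frac{1}{379}\right) \left(-136434\right) - 2871981 = \frac{136434}{379} - 2871981 = - \frac{1088344365}{379}$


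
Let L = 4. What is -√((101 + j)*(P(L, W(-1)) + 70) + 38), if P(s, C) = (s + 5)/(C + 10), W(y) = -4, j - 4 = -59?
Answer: -√3327 ≈ -57.680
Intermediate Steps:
j = -55 (j = 4 - 59 = -55)
P(s, C) = (5 + s)/(10 + C)
-√((101 + j)*(P(L, W(-1)) + 70) + 38) = -√((101 - 55)*((5 + 4)/(10 - 4) + 70) + 38) = -√(46*(9/6 + 70) + 38) = -√(46*((⅙)*9 + 70) + 38) = -√(46*(3/2 + 70) + 38) = -√(46*(143/2) + 38) = -√(3289 + 38) = -√3327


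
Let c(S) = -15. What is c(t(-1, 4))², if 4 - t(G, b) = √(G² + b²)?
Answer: 225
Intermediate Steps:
t(G, b) = 4 - √(G² + b²)
c(t(-1, 4))² = (-15)² = 225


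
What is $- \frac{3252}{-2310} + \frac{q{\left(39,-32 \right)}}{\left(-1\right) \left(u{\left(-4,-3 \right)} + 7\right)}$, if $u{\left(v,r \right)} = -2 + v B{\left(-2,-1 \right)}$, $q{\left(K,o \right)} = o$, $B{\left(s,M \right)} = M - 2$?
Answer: $\frac{21534}{6545} \approx 3.2901$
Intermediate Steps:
$B{\left(s,M \right)} = -2 + M$
$u{\left(v,r \right)} = -2 - 3 v$ ($u{\left(v,r \right)} = -2 + v \left(-2 - 1\right) = -2 + v \left(-3\right) = -2 - 3 v$)
$- \frac{3252}{-2310} + \frac{q{\left(39,-32 \right)}}{\left(-1\right) \left(u{\left(-4,-3 \right)} + 7\right)} = - \frac{3252}{-2310} - \frac{32}{\left(-1\right) \left(\left(-2 - -12\right) + 7\right)} = \left(-3252\right) \left(- \frac{1}{2310}\right) - \frac{32}{\left(-1\right) \left(\left(-2 + 12\right) + 7\right)} = \frac{542}{385} - \frac{32}{\left(-1\right) \left(10 + 7\right)} = \frac{542}{385} - \frac{32}{\left(-1\right) 17} = \frac{542}{385} - \frac{32}{-17} = \frac{542}{385} - - \frac{32}{17} = \frac{542}{385} + \frac{32}{17} = \frac{21534}{6545}$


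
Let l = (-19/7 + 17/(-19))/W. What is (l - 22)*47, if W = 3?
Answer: -145042/133 ≈ -1090.5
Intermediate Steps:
l = -160/133 (l = (-19/7 + 17/(-19))/3 = (-19*⅐ + 17*(-1/19))*(⅓) = (-19/7 - 17/19)*(⅓) = -480/133*⅓ = -160/133 ≈ -1.2030)
(l - 22)*47 = (-160/133 - 22)*47 = -3086/133*47 = -145042/133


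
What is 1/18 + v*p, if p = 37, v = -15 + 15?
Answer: 1/18 ≈ 0.055556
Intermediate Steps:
v = 0
1/18 + v*p = 1/18 + 0*37 = 1/18 + 0 = 1/18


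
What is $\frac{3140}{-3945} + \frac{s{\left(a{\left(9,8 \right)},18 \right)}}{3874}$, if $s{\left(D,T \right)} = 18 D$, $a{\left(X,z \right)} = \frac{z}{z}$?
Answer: $- \frac{1209335}{1528293} \approx -0.7913$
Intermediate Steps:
$a{\left(X,z \right)} = 1$
$\frac{3140}{-3945} + \frac{s{\left(a{\left(9,8 \right)},18 \right)}}{3874} = \frac{3140}{-3945} + \frac{18 \cdot 1}{3874} = 3140 \left(- \frac{1}{3945}\right) + 18 \cdot \frac{1}{3874} = - \frac{628}{789} + \frac{9}{1937} = - \frac{1209335}{1528293}$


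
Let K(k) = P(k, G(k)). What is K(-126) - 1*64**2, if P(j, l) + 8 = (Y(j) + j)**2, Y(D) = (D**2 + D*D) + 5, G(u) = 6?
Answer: 1000516057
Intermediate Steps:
Y(D) = 5 + 2*D**2 (Y(D) = (D**2 + D**2) + 5 = 2*D**2 + 5 = 5 + 2*D**2)
P(j, l) = -8 + (5 + j + 2*j**2)**2 (P(j, l) = -8 + ((5 + 2*j**2) + j)**2 = -8 + (5 + j + 2*j**2)**2)
K(k) = -8 + (5 + k + 2*k**2)**2
K(-126) - 1*64**2 = (-8 + (5 - 126 + 2*(-126)**2)**2) - 1*64**2 = (-8 + (5 - 126 + 2*15876)**2) - 1*4096 = (-8 + (5 - 126 + 31752)**2) - 4096 = (-8 + 31631**2) - 4096 = (-8 + 1000520161) - 4096 = 1000520153 - 4096 = 1000516057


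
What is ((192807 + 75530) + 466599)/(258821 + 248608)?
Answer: 734936/507429 ≈ 1.4484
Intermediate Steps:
((192807 + 75530) + 466599)/(258821 + 248608) = (268337 + 466599)/507429 = 734936*(1/507429) = 734936/507429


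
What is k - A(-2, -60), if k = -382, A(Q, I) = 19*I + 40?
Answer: 718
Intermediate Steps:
A(Q, I) = 40 + 19*I
k - A(-2, -60) = -382 - (40 + 19*(-60)) = -382 - (40 - 1140) = -382 - 1*(-1100) = -382 + 1100 = 718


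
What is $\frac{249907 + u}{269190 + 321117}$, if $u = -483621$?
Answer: $- \frac{233714}{590307} \approx -0.39592$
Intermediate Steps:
$\frac{249907 + u}{269190 + 321117} = \frac{249907 - 483621}{269190 + 321117} = - \frac{233714}{590307}$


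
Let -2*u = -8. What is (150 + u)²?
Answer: 23716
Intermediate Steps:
u = 4 (u = -½*(-8) = 4)
(150 + u)² = (150 + 4)² = 154² = 23716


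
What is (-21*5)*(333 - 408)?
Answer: 7875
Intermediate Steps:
(-21*5)*(333 - 408) = -105*(-75) = 7875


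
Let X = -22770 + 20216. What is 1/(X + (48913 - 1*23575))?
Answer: 1/22784 ≈ 4.3890e-5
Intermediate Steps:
X = -2554
1/(X + (48913 - 1*23575)) = 1/(-2554 + (48913 - 1*23575)) = 1/(-2554 + (48913 - 23575)) = 1/(-2554 + 25338) = 1/22784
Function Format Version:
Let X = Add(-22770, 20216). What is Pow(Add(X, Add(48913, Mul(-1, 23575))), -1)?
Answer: Rational(1, 22784) ≈ 4.3890e-5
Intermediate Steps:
X = -2554
Pow(Add(X, Add(48913, Mul(-1, 23575))), -1) = Pow(Add(-2554, Add(48913, Mul(-1, 23575))), -1) = Pow(Add(-2554, Add(48913, -23575)), -1) = Pow(Add(-2554, 25338), -1) = Pow(22784, -1) = Rational(1, 22784)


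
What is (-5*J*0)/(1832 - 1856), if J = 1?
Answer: 0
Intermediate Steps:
(-5*J*0)/(1832 - 1856) = (-5*0)/(1832 - 1856) = (-5*0)/(-24) = -1/24*0 = 0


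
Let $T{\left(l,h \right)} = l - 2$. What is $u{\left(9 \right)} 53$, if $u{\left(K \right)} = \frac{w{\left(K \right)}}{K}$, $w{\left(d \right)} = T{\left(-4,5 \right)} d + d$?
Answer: $-265$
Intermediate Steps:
$T{\left(l,h \right)} = -2 + l$ ($T{\left(l,h \right)} = l - 2 = -2 + l$)
$w{\left(d \right)} = - 5 d$ ($w{\left(d \right)} = \left(-2 - 4\right) d + d = - 6 d + d = - 5 d$)
$u{\left(K \right)} = -5$ ($u{\left(K \right)} = \frac{\left(-5\right) K}{K} = -5$)
$u{\left(9 \right)} 53 = \left(-5\right) 53 = -265$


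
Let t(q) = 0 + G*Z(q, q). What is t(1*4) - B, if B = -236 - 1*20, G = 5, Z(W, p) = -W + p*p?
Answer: 316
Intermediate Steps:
Z(W, p) = p² - W (Z(W, p) = -W + p² = p² - W)
t(q) = -5*q + 5*q² (t(q) = 0 + 5*(q² - q) = 0 + (-5*q + 5*q²) = -5*q + 5*q²)
B = -256 (B = -236 - 20 = -256)
t(1*4) - B = 5*(1*4)*(-1 + 1*4) - 1*(-256) = 5*4*(-1 + 4) + 256 = 5*4*3 + 256 = 60 + 256 = 316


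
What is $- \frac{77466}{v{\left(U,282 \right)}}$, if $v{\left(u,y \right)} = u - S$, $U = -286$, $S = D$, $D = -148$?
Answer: $\frac{12911}{23} \approx 561.35$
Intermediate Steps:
$S = -148$
$v{\left(u,y \right)} = 148 + u$ ($v{\left(u,y \right)} = u - -148 = u + 148 = 148 + u$)
$- \frac{77466}{v{\left(U,282 \right)}} = - \frac{77466}{148 - 286} = - \frac{77466}{-138} = \left(-77466\right) \left(- \frac{1}{138}\right) = \frac{12911}{23}$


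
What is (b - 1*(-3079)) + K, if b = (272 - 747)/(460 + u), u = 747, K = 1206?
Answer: 5171520/1207 ≈ 4284.6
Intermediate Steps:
b = -475/1207 (b = (272 - 747)/(460 + 747) = -475/1207 ≈ -0.39354)
(b - 1*(-3079)) + K = (-475/1207 - 1*(-3079)) + 1206 = (-475/1207 + 3079) + 1206 = 3715878/1207 + 1206 = 5171520/1207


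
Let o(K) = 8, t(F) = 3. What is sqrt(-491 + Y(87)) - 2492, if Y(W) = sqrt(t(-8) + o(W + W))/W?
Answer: -2492 + I*sqrt(3716379 - 87*sqrt(11))/87 ≈ -2492.0 + 22.158*I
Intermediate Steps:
Y(W) = sqrt(11)/W (Y(W) = sqrt(3 + 8)/W = sqrt(11)/W)
sqrt(-491 + Y(87)) - 2492 = sqrt(-491 + sqrt(11)/87) - 2492 = -2492 + sqrt(-491 + sqrt(11)/87)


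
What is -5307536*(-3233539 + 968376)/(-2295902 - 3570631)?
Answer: -12022434168368/5866533 ≈ -2.0493e+6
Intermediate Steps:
-5307536*(-3233539 + 968376)/(-2295902 - 3570631) = -5307536/((-5866533/(-2265163))) = -5307536/((-5866533*(-1/2265163))) = -5307536/5866533/2265163 = -5307536*2265163/5866533 = -12022434168368/5866533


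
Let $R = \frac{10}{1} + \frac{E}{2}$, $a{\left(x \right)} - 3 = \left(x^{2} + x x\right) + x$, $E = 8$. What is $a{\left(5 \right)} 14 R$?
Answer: $11368$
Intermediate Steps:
$a{\left(x \right)} = 3 + x + 2 x^{2}$ ($a{\left(x \right)} = 3 + \left(\left(x^{2} + x x\right) + x\right) = 3 + \left(\left(x^{2} + x^{2}\right) + x\right) = 3 + \left(2 x^{2} + x\right) = 3 + \left(x + 2 x^{2}\right) = 3 + x + 2 x^{2}$)
$R = 14$ ($R = \frac{10}{1} + \frac{8}{2} = 10 \cdot 1 + 8 \cdot \frac{1}{2} = 10 + 4 = 14$)
$a{\left(5 \right)} 14 R = \left(3 + 5 + 2 \cdot 5^{2}\right) 14 \cdot 14 = \left(3 + 5 + 2 \cdot 25\right) 14 \cdot 14 = \left(3 + 5 + 50\right) 14 \cdot 14 = 58 \cdot 14 \cdot 14 = 812 \cdot 14 = 11368$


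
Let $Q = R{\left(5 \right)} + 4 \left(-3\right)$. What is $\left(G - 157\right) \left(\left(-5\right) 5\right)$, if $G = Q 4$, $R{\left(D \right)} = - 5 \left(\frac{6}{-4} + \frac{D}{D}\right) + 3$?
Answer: $4575$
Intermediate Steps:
$R{\left(D \right)} = \frac{11}{2}$ ($R{\left(D \right)} = - 5 \left(6 \left(- \frac{1}{4}\right) + 1\right) + 3 = - 5 \left(- \frac{3}{2} + 1\right) + 3 = \left(-5\right) \left(- \frac{1}{2}\right) + 3 = \frac{5}{2} + 3 = \frac{11}{2}$)
$Q = - \frac{13}{2}$ ($Q = \frac{11}{2} + 4 \left(-3\right) = \frac{11}{2} - 12 = - \frac{13}{2} \approx -6.5$)
$G = -26$ ($G = \left(- \frac{13}{2}\right) 4 = -26$)
$\left(G - 157\right) \left(\left(-5\right) 5\right) = \left(-26 - 157\right) \left(\left(-5\right) 5\right) = \left(-183\right) \left(-25\right) = 4575$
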